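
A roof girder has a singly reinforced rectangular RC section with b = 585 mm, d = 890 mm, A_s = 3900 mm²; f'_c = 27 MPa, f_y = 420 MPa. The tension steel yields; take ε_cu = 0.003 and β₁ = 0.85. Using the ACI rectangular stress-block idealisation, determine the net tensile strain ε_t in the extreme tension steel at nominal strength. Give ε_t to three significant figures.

ε_t ≈ 0.0156

a = A_s f_y/(0.85 f'_c b) = 122.00 mm.
β₁ = 0.85, so c = a/β₁ = 122.00/0.85 = 143.53 mm.
From the linear strain diagram with ε_cu = 0.003: ε_t = 0.003 (d − c)/c = 0.003 × (890 − 143.53)/143.53 = 0.0156.
Since ε_t ≥ 0.005, the section is tension-controlled.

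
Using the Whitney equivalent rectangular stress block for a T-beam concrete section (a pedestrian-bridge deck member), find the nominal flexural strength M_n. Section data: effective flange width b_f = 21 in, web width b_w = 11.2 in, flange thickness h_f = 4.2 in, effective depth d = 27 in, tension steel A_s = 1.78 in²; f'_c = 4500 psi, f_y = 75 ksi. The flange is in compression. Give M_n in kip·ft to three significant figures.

M_n ≈ 291 kip·ft

Tension: T = A_s f_y = 1.78 × 75 = 133.5 kips.
Try a within the flange: a = T/(0.85 f'_c b_f) = 133.5/(0.85 × 4.5 × 21) = 1.662 in.
Since a = 1.662 ≤ h_f = 4.2 in, the stress block lies entirely in the flange; analyse as a rectangular beam of width b_f.
M_n = T(d − a/2) = 133.5 × (27 − 0.831) = 3493.6 kip·in.
M_n = 3493.6/12 = 291.13 kip·ft.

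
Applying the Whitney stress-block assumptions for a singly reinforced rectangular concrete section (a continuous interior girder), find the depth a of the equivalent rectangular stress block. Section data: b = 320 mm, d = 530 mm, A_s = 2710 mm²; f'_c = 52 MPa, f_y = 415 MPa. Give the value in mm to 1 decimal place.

a ≈ 79.5 mm

T = A_s f_y = 2710 × 415 = 1124650 N = 1124.65 kN.
Setting C = 0.85 f'_c a b equal to T: a = 1124650/(0.85 × 52 × 320) = 79.5 mm.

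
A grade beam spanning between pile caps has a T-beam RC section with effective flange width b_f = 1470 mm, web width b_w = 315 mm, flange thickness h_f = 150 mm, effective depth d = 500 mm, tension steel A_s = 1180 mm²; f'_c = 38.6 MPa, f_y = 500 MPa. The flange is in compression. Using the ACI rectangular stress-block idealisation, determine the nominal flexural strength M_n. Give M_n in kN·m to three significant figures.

Tension: T = A_s f_y = 1180 × 500 = 590000 N.
Try a within the flange: a = T/(0.85 f'_c b_f) = 590000/(0.85 × 38.6 × 1470) = 12.23 mm.
Since a = 12.23 ≤ h_f = 150 mm, the stress block lies entirely in the flange; analyse as a rectangular beam of width b_f.
M_n = T(d − a/2) = 590000 × (500 − 6.115) = 291.39 × 10⁶ N·mm.
M_n = 291.39 kN·m.

M_n ≈ 291 kN·m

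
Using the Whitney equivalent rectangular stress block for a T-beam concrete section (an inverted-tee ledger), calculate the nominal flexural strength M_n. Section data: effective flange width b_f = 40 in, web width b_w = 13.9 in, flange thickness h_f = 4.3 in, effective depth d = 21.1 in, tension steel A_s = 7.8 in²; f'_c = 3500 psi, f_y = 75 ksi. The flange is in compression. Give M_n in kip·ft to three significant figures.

Tension: T = A_s f_y = 7.8 × 75 = 585 kips.
Try a within the flange: a = T/(0.85 f'_c b_f) = 585/(0.85 × 3.5 × 40) = 4.916 in.
a = 4.916 > h_f = 4.3 in: the block extends into the web. Split into flange-overhang and web parts.
C_f = 0.85 f'_c (b_f − b_w) h_f = 0.85 × 3.5 × (40 − 13.9) × 4.3 = 333.9 kips.
Remaining web compression depth: a_w = (T − C_f)/(0.85 f'_c b_w) = (585 − 333.9)/(0.85 × 3.5 × 13.9) = 6.072 in.
M_n = C_f(d − h_f/2) + (T − C_f)(d − a_w/2) = 333.9 × (21.1 − 2.15) + 251.1 × (21.1 − 3.036) = 6327.4 + 4535.9 = 10863.3 kip·in.
M_n = 10863.3/12 = 905.28 kip·ft.

M_n ≈ 905 kip·ft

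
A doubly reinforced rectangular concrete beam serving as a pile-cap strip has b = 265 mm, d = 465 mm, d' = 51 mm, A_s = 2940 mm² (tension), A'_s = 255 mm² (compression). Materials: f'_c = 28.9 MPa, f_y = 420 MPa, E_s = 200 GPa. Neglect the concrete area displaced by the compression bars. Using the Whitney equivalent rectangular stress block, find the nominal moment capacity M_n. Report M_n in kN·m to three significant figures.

Assume both tension and compression steel yield.
Net tension couple steel: A_s − A'_s = 2685 mm².
a = (A_s − A'_s) f_y / (0.85 f'_c b) = 1127700/(0.85 × 28.9 × 265) = 173.23 mm.
c = a/β₁ = 173.23/0.844 = 205.25 mm; ε'_s = 0.003(c − d')/c = 0.0023 ≥ f_y/E_s = 0.0021, so compression steel does yield.
M_n = (A_s − A'_s) f_y (d − a/2) + A'_s f_y (d − d') = [1127700 × (465 − 86.615) + 107100 × (465 − 51)] × 10⁻⁶ = 426.70 + 44.34 = 471.04 kN·m.

M_n ≈ 471 kN·m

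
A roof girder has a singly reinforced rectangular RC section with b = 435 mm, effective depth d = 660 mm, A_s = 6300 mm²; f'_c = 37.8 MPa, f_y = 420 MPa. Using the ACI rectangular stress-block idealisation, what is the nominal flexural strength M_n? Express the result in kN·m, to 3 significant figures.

T = A_s f_y = 6300 × 420 = 2646000 N = 2646 kN.
From C = T: a = T/(0.85 f'_c b) = 2646000/(0.85 × 37.8 × 435) = 189.32 mm.
M_n = T(d − a/2) = 2646 kN × (660 − 94.66) mm = 1495.89 kN·m.

M_n ≈ 1500 kN·m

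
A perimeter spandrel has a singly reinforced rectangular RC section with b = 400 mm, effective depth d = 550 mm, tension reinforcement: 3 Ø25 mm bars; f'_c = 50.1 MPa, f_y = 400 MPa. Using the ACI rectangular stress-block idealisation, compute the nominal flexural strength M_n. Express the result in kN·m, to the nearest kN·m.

M_n ≈ 314 kN·m

A_s = 3 × 491 = 1473 mm².
T = A_s f_y = 1473 × 400 = 589200 N = 589.2 kN.
From C = T: a = T/(0.85 f'_c b) = 589200/(0.85 × 50.1 × 400) = 34.59 mm.
M_n = T(d − a/2) = 589.2 kN × (550 − 17.295) mm = 313.87 kN·m.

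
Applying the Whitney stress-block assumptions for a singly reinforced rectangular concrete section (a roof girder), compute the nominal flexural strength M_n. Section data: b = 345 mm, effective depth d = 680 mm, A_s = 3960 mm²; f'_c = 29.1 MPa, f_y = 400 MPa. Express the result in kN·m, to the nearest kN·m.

T = A_s f_y = 3960 × 400 = 1584000 N = 1584 kN.
From C = T: a = T/(0.85 f'_c b) = 1584000/(0.85 × 29.1 × 345) = 185.62 mm.
M_n = T(d − a/2) = 1584 kN × (680 − 92.81) mm = 930.11 kN·m.

M_n ≈ 930 kN·m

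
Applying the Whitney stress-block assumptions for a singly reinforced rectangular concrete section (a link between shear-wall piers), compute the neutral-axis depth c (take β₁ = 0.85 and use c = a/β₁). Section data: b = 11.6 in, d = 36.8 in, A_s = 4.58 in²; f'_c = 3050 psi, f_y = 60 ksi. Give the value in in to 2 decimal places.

T = A_s f_y = 4.58 × 60 = 274.8 kips.
a = T/(0.85 f'_c b) = 274.8/(0.85 × 3.05 × 11.6) = 9.1378 in.
With β₁ = 0.85, c = a/β₁ = 9.1378/0.85 = 10.75 in.

c ≈ 10.75 in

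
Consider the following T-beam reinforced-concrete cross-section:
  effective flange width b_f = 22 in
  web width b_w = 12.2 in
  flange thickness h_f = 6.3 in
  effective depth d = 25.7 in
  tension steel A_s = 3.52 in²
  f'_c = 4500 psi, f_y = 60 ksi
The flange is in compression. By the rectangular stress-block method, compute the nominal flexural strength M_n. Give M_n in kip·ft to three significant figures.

Tension: T = A_s f_y = 3.52 × 60 = 211.2 kips.
Try a within the flange: a = T/(0.85 f'_c b_f) = 211.2/(0.85 × 4.5 × 22) = 2.510 in.
Since a = 2.510 ≤ h_f = 6.3 in, the stress block lies entirely in the flange; analyse as a rectangular beam of width b_f.
M_n = T(d − a/2) = 211.2 × (25.7 − 1.255) = 5162.8 kip·in.
M_n = 5162.8/12 = 430.23 kip·ft.

M_n ≈ 430 kip·ft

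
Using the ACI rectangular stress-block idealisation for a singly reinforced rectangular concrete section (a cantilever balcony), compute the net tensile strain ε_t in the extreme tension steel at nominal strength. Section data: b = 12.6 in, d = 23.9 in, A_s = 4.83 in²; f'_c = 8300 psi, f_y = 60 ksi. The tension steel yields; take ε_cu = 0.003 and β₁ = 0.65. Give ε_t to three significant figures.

ε_t ≈ 0.0113

a = A_s f_y/(0.85 f'_c b) = 3.260 in.
β₁ = 0.65, so c = a/β₁ = 3.260/0.65 = 5.015 in.
From the linear strain diagram with ε_cu = 0.003: ε_t = 0.003 (d − c)/c = 0.003 × (23.9 − 5.015)/5.015 = 0.0113.
Since ε_t ≥ 0.005, the section is tension-controlled.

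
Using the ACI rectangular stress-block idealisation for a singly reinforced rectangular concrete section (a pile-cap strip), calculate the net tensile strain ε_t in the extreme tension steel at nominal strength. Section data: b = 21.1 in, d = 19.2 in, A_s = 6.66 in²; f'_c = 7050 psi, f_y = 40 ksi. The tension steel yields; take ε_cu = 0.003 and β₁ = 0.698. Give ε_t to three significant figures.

a = A_s f_y/(0.85 f'_c b) = 2.107 in.
β₁ = 0.698, so c = a/β₁ = 2.107/0.698 = 3.019 in.
From the linear strain diagram with ε_cu = 0.003: ε_t = 0.003 (d − c)/c = 0.003 × (19.2 − 3.019)/3.019 = 0.0161.
Since ε_t ≥ 0.005, the section is tension-controlled.

ε_t ≈ 0.0161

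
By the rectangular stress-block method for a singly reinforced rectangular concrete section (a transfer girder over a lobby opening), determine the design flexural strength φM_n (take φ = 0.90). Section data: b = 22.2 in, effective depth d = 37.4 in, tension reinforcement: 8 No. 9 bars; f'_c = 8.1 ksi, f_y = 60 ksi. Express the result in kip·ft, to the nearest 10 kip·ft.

φM_n ≈ 1290 kip·ft

A_s = 8 × 1 = 8 in².
T = A_s f_y = 8 × 60 = 480 kips.
a = T/(0.85 f'_c b) = 480/(0.85 × 8.1 × 22.2) = 3.140 in.
M_n = T(d − a/2) = 480 × (37.4 − 1.57) = 17198.4 kip·in = 17198.4/12 = 1433.20 kip·ft.
φM_n = 0.90 × 1433.20 = 1289.88 kip·ft.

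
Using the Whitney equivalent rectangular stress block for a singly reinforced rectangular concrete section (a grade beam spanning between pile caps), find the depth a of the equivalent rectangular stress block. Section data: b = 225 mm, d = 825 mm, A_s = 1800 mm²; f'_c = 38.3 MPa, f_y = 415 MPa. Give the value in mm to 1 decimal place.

T = A_s f_y = 1800 × 415 = 747000 N = 747 kN.
Setting C = 0.85 f'_c a b equal to T: a = 747000/(0.85 × 38.3 × 225) = 102.0 mm.

a ≈ 102.0 mm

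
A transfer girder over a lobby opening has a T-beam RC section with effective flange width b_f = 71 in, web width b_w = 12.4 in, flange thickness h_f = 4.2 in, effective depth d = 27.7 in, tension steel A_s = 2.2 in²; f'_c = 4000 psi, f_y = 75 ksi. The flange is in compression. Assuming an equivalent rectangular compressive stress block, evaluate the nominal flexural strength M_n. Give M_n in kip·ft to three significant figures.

M_n ≈ 376 kip·ft

Tension: T = A_s f_y = 2.2 × 75 = 165 kips.
Try a within the flange: a = T/(0.85 f'_c b_f) = 165/(0.85 × 4 × 71) = 0.684 in.
Since a = 0.684 ≤ h_f = 4.2 in, the stress block lies entirely in the flange; analyse as a rectangular beam of width b_f.
M_n = T(d − a/2) = 165 × (27.7 − 0.342) = 4514.1 kip·in.
M_n = 4514.1/12 = 376.18 kip·ft.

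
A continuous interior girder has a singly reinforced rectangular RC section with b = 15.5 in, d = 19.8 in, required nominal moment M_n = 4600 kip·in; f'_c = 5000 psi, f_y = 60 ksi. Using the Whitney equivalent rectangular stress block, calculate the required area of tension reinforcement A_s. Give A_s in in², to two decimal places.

A_s ≈ 4.30 in²

From M_n = 0.85 f'_c a b (d − a/2):
a = d − √(d² − 2M_n/(0.85 f'_c b)) = 19.8 − √(19.8² − 2 × 4600/(0.85 × 5 × 15.5)) = 3.913 in.
A_s = 0.85 f'_c a b / f_y = 0.85 × 5 × 3.913 × 15.5 / 60 = 4.296 in².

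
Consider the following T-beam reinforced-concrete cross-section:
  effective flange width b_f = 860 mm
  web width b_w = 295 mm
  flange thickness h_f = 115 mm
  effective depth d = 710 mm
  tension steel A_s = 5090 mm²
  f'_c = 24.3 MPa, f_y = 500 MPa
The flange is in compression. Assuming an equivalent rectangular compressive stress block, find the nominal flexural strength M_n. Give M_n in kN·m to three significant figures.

Tension: T = A_s f_y = 5090 × 500 = 2545000 N.
Try a within the flange: a = T/(0.85 f'_c b_f) = 2545000/(0.85 × 24.3 × 860) = 143.27 mm.
a = 143.27 > h_f = 115 mm: the block extends into the web. Split into flange-overhang and web parts.
C_f = 0.85 f'_c (b_f − b_w) h_f = 0.85 × 24.3 × (860 − 295) × 115 = 1342059 N.
Remaining web compression depth: a_w = (T − C_f)/(0.85 f'_c b_w) = (2545000 − 1342059)/(0.85 × 24.3 × 295) = 197.42 mm.
M_n = C_f(d − h_f/2) + (T − C_f)(d − a_w/2) = 1342059 × (710 − 57.5) + 1202941 × (710 − 98.71) = 875.69 + 735.35 = 1611.04 × 10⁶ N·mm.
M_n = 1611.04 kN·m.

M_n ≈ 1610 kN·m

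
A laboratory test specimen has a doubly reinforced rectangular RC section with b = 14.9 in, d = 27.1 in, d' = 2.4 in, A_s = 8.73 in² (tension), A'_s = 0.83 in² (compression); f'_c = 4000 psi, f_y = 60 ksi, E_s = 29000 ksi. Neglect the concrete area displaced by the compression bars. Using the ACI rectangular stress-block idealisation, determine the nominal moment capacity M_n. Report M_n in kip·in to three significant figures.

M_n ≈ 11900 kip·in

Assume both steels yield.
a = (A_s − A'_s) f_y/(0.85 f'_c b) = (8.73 − 0.83) × 60/(0.85 × 4 × 14.9) = 9.356 in.
c = a/β₁ = 9.356/0.85 = 11.007 in; ε'_s = 0.003(c − d')/c = 0.0023 ≥ ε_y = 0.0021, so the compression steel yields.
M_n = (A_s − A'_s) f_y (d − a/2) + A'_s f_y (d − d') = 474 × (27.1 − 4.678) + 49.8 × (27.1 − 2.4) = 10628.0 + 1230.1 = 11858.1 kip·in.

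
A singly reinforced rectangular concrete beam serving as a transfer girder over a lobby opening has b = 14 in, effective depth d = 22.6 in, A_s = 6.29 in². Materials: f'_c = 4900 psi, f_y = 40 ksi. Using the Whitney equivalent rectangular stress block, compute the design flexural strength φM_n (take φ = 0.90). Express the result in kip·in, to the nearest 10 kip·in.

φM_n ≈ 4630 kip·in

T = A_s f_y = 6.29 × 40 = 251.6 kips.
a = T/(0.85 f'_c b) = 251.6/(0.85 × 4.9 × 14) = 4.315 in.
M_n = T(d − a/2) = 251.6 × (22.6 − 2.1575) = 5143.3 kip·in.
φM_n = 0.90 × 5143.3 = 4629.0 kip·in.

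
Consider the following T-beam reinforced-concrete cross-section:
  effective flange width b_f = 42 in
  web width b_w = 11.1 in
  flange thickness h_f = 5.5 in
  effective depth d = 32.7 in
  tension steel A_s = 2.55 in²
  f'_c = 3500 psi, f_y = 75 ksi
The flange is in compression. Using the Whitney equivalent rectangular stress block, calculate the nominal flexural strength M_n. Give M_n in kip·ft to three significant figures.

Tension: T = A_s f_y = 2.55 × 75 = 191.25 kips.
Try a within the flange: a = T/(0.85 f'_c b_f) = 191.25/(0.85 × 3.5 × 42) = 1.531 in.
Since a = 1.531 ≤ h_f = 5.5 in, the stress block lies entirely in the flange; analyse as a rectangular beam of width b_f.
M_n = T(d − a/2) = 191.25 × (32.7 − 0.7655) = 6107.5 kip·in.
M_n = 6107.5/12 = 508.96 kip·ft.

M_n ≈ 509 kip·ft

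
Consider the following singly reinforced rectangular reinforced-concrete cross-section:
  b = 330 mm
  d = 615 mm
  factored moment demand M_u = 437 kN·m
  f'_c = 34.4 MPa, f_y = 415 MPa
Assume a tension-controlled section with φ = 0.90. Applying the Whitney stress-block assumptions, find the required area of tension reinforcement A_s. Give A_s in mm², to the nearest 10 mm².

A_s ≈ 2050 mm²

M_n = M_u/φ = 437/0.90 = 485.556 kN·m.
With M_n = 0.85 f'_c a b (d − a/2), solve the quadratic for a:
a = d − √(d² − 2M_n/(0.85 f'_c b)) = 615 − √(615² − 2 × 485.556×10⁶/(0.85 × 34.4 × 330)) = 88.14 mm.
A_s = 0.85 f'_c a b / f_y = 0.85 × 34.4 × 88.14 × 330 / 415 = 2049.4 mm².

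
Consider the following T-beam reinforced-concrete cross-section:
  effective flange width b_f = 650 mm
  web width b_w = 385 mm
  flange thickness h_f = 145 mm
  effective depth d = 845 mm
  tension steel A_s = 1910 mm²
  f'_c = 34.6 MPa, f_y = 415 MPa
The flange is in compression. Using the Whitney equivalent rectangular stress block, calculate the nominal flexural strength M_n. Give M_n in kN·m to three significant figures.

Tension: T = A_s f_y = 1910 × 415 = 792650 N.
Try a within the flange: a = T/(0.85 f'_c b_f) = 792650/(0.85 × 34.6 × 650) = 41.46 mm.
Since a = 41.46 ≤ h_f = 145 mm, the stress block lies entirely in the flange; analyse as a rectangular beam of width b_f.
M_n = T(d − a/2) = 792650 × (845 − 20.73) = 653.36 × 10⁶ N·mm.
M_n = 653.36 kN·m.

M_n ≈ 653 kN·m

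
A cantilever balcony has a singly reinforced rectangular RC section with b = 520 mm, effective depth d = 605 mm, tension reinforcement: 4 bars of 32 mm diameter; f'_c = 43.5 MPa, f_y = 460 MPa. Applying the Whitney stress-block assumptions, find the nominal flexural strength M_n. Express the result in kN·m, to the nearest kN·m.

A_s = 4 × 804 = 3216 mm².
T = A_s f_y = 3216 × 460 = 1479360 N = 1479.36 kN.
From C = T: a = T/(0.85 f'_c b) = 1479360/(0.85 × 43.5 × 520) = 76.94 mm.
M_n = T(d − a/2) = 1479.36 kN × (605 − 38.47) mm = 838.10 kN·m.

M_n ≈ 838 kN·m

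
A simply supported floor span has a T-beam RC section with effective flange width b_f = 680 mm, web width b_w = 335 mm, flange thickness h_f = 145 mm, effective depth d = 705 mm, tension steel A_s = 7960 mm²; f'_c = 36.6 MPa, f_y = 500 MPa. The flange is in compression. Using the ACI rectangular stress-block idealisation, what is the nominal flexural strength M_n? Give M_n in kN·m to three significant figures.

Tension: T = A_s f_y = 7960 × 500 = 3980000 N.
Try a within the flange: a = T/(0.85 f'_c b_f) = 3980000/(0.85 × 36.6 × 680) = 188.14 mm.
a = 188.14 > h_f = 145 mm: the block extends into the web. Split into flange-overhang and web parts.
C_f = 0.85 f'_c (b_f − b_w) h_f = 0.85 × 36.6 × (680 − 335) × 145 = 1556278 N.
Remaining web compression depth: a_w = (T − C_f)/(0.85 f'_c b_w) = (3980000 − 1556278)/(0.85 × 36.6 × 335) = 232.56 mm.
M_n = C_f(d − h_f/2) + (T − C_f)(d − a_w/2) = 1556278 × (705 − 72.5) + 2423722 × (705 − 116.28) = 984.35 + 1426.89 = 2411.24 × 10⁶ N·mm.
M_n = 2411.24 kN·m.

M_n ≈ 2410 kN·m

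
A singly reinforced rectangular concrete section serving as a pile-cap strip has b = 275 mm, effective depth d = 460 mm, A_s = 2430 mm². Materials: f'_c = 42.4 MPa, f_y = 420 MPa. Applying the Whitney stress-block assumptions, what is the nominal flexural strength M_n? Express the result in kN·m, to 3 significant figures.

M_n ≈ 417 kN·m

T = A_s f_y = 2430 × 420 = 1020600 N = 1020.6 kN.
From C = T: a = T/(0.85 f'_c b) = 1020600/(0.85 × 42.4 × 275) = 102.98 mm.
M_n = T(d − a/2) = 1020.6 kN × (460 − 51.49) mm = 416.93 kN·m.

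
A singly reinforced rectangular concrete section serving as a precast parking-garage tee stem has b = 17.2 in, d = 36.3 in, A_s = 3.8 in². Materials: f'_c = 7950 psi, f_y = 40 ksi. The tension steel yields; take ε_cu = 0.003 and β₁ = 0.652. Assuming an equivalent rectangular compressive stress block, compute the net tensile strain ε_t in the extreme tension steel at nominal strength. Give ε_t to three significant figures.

a = A_s f_y/(0.85 f'_c b) = 1.308 in.
β₁ = 0.652, so c = a/β₁ = 1.308/0.652 = 2.006 in.
From the linear strain diagram with ε_cu = 0.003: ε_t = 0.003 (d − c)/c = 0.003 × (36.3 − 2.006)/2.006 = 0.0513.
Since ε_t ≥ 0.005, the section is tension-controlled.

ε_t ≈ 0.0513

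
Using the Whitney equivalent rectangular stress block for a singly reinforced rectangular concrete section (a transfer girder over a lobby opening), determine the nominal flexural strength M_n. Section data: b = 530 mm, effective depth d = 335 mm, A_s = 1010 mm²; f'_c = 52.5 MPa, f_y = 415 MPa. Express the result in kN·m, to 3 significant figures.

T = A_s f_y = 1010 × 415 = 419150 N = 419.15 kN.
From C = T: a = T/(0.85 f'_c b) = 419150/(0.85 × 52.5 × 530) = 17.72 mm.
M_n = T(d − a/2) = 419.15 kN × (335 − 8.86) mm = 136.70 kN·m.

M_n ≈ 137 kN·m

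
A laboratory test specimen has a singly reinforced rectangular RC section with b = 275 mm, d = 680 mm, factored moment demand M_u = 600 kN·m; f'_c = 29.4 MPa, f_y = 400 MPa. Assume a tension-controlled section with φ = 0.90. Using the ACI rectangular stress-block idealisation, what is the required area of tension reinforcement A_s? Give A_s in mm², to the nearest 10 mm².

A_s ≈ 2780 mm²

M_n = M_u/φ = 600/0.90 = 666.667 kN·m.
With M_n = 0.85 f'_c a b (d − a/2), solve the quadratic for a:
a = d − √(d² − 2M_n/(0.85 f'_c b)) = 680 − √(680² − 2 × 666.667×10⁶/(0.85 × 29.4 × 275)) = 161.94 mm.
A_s = 0.85 f'_c a b / f_y = 0.85 × 29.4 × 161.94 × 275 / 400 = 2782.2 mm².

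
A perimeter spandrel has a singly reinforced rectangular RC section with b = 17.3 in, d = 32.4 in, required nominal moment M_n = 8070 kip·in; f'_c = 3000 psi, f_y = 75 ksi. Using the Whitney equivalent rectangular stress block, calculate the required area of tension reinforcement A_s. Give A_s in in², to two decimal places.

From M_n = 0.85 f'_c a b (d − a/2):
a = d − √(d² − 2M_n/(0.85 f'_c b)) = 32.4 − √(32.4² − 2 × 8070/(0.85 × 3 × 17.3)) = 6.249 in.
A_s = 0.85 f'_c a b / f_y = 0.85 × 3 × 6.249 × 17.3 / 75 = 3.676 in².

A_s ≈ 3.68 in²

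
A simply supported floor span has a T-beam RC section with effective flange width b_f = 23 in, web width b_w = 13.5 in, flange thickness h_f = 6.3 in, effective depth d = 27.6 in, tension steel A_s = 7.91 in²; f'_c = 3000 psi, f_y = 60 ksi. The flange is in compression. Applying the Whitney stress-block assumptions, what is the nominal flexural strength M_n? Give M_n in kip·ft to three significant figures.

Tension: T = A_s f_y = 7.91 × 60 = 474.6 kips.
Try a within the flange: a = T/(0.85 f'_c b_f) = 474.6/(0.85 × 3 × 23) = 8.092 in.
a = 8.092 > h_f = 6.3 in: the block extends into the web. Split into flange-overhang and web parts.
C_f = 0.85 f'_c (b_f − b_w) h_f = 0.85 × 3 × (23 − 13.5) × 6.3 = 152.6 kips.
Remaining web compression depth: a_w = (T − C_f)/(0.85 f'_c b_w) = (474.6 − 152.6)/(0.85 × 3 × 13.5) = 9.354 in.
M_n = C_f(d − h_f/2) + (T − C_f)(d − a_w/2) = 152.6 × (27.6 − 3.15) + 322 × (27.6 − 4.677) = 3731.1 + 7381.2 = 11112.3 kip·in.
M_n = 11112.3/12 = 926.03 kip·ft.

M_n ≈ 926 kip·ft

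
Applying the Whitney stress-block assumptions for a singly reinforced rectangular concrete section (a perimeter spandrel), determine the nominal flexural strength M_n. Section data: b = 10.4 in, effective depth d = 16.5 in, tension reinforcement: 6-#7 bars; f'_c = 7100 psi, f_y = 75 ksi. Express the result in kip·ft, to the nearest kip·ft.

A_s = 6 × 0.6 = 3.6 in².
T = A_s f_y = 3.6 × 75 = 270 kips.
a = T/(0.85 f'_c b) = 270/(0.85 × 7.1 × 10.4) = 4.302 in.
M_n = T(d − a/2) = 270 × (16.5 − 2.151) = 3874.2 kip·in = 3874.2/12 = 322.85 kip·ft.

M_n ≈ 323 kip·ft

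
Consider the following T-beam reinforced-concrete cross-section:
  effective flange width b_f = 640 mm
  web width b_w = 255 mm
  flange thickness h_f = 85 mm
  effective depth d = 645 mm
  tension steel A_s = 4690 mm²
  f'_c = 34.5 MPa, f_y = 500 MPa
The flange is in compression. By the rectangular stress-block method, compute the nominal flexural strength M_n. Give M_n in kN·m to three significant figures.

M_n ≈ 1340 kN·m

Tension: T = A_s f_y = 4690 × 500 = 2345000 N.
Try a within the flange: a = T/(0.85 f'_c b_f) = 2345000/(0.85 × 34.5 × 640) = 124.95 mm.
a = 124.95 > h_f = 85 mm: the block extends into the web. Split into flange-overhang and web parts.
C_f = 0.85 f'_c (b_f − b_w) h_f = 0.85 × 34.5 × (640 − 255) × 85 = 959661 N.
Remaining web compression depth: a_w = (T − C_f)/(0.85 f'_c b_w) = (2345000 − 959661)/(0.85 × 34.5 × 255) = 185.26 mm.
M_n = C_f(d − h_f/2) + (T − C_f)(d − a_w/2) = 959661 × (645 − 42.5) + 1385339 × (645 − 92.63) = 578.20 + 765.22 = 1343.42 × 10⁶ N·mm.
M_n = 1343.42 kN·m.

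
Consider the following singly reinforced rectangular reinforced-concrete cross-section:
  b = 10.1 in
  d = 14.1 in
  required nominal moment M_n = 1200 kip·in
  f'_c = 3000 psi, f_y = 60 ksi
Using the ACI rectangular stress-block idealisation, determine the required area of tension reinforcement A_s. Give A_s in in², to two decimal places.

From M_n = 0.85 f'_c a b (d − a/2):
a = d − √(d² − 2M_n/(0.85 f'_c b)) = 14.1 − √(14.1² − 2 × 1200/(0.85 × 3 × 10.1)) = 3.823 in.
A_s = 0.85 f'_c a b / f_y = 0.85 × 3 × 3.823 × 10.1 / 60 = 1.641 in².

A_s ≈ 1.64 in²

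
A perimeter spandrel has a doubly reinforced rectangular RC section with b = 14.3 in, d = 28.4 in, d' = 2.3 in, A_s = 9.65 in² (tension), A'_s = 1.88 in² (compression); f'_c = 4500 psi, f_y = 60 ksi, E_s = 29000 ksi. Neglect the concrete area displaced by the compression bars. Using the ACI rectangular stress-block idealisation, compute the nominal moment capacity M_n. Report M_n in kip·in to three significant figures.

M_n ≈ 14200 kip·in

Assume both steels yield.
a = (A_s − A'_s) f_y/(0.85 f'_c b) = (9.65 − 1.88) × 60/(0.85 × 4.5 × 14.3) = 8.523 in.
c = a/β₁ = 8.523/0.825 = 10.331 in; ε'_s = 0.003(c − d')/c = 0.0023 ≥ ε_y = 0.0021, so the compression steel yields.
M_n = (A_s − A'_s) f_y (d − a/2) + A'_s f_y (d − d') = 466.2 × (28.4 − 4.2615) + 112.8 × (28.4 − 2.3) = 11253.4 + 2944.1 = 14197.5 kip·in.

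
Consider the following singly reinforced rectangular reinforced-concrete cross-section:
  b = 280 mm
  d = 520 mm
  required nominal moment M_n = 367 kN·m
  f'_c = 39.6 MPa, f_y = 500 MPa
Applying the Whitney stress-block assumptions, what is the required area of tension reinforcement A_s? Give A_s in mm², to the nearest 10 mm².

With M_n = 0.85 f'_c a b (d − a/2), solve the quadratic for a:
a = d − √(d² − 2M_n/(0.85 f'_c b)) = 520 − √(520² − 2 × 367×10⁶/(0.85 × 39.6 × 280)) = 81.23 mm.
A_s = 0.85 f'_c a b / f_y = 0.85 × 39.6 × 81.23 × 280 / 500 = 1531.2 mm².

A_s ≈ 1530 mm²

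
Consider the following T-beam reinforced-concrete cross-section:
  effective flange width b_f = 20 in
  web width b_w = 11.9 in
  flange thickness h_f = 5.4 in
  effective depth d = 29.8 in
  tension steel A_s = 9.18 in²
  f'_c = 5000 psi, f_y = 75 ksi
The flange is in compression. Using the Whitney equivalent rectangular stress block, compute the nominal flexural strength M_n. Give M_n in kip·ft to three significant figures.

M_n ≈ 1460 kip·ft

Tension: T = A_s f_y = 9.18 × 75 = 688.5 kips.
Try a within the flange: a = T/(0.85 f'_c b_f) = 688.5/(0.85 × 5 × 20) = 8.100 in.
a = 8.100 > h_f = 5.4 in: the block extends into the web. Split into flange-overhang and web parts.
C_f = 0.85 f'_c (b_f − b_w) h_f = 0.85 × 5 × (20 − 11.9) × 5.4 = 185.9 kips.
Remaining web compression depth: a_w = (T − C_f)/(0.85 f'_c b_w) = (688.5 − 185.9)/(0.85 × 5 × 11.9) = 9.938 in.
M_n = C_f(d − h_f/2) + (T − C_f)(d − a_w/2) = 185.9 × (29.8 − 2.7) + 502.6 × (29.8 − 4.969) = 5037.9 + 12480.1 = 17518.0 kip·in.
M_n = 17518.0/12 = 1459.83 kip·ft.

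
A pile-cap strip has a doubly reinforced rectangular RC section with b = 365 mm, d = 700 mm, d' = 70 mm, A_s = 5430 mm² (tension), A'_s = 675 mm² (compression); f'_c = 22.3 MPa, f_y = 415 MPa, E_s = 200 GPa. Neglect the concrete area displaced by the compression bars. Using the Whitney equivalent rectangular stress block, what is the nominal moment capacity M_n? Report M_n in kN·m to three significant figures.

Assume both tension and compression steel yield.
Net tension couple steel: A_s − A'_s = 4755 mm².
a = (A_s − A'_s) f_y / (0.85 f'_c b) = 1973325/(0.85 × 22.3 × 365) = 285.22 mm.
c = a/β₁ = 285.22/0.85 = 335.55 mm; ε'_s = 0.003(c − d')/c = 0.0024 ≥ f_y/E_s = 0.0021, so compression steel does yield.
M_n = (A_s − A'_s) f_y (d − a/2) + A'_s f_y (d − d') = [1973325 × (700 − 142.61) + 280125 × (700 − 70)] × 10⁻⁶ = 1099.91 + 176.48 = 1276.39 kN·m.

M_n ≈ 1280 kN·m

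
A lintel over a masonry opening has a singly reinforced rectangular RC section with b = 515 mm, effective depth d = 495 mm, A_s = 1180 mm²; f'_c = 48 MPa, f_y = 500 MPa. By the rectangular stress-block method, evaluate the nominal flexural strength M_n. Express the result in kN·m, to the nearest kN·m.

T = A_s f_y = 1180 × 500 = 590000 N = 590 kN.
From C = T: a = T/(0.85 f'_c b) = 590000/(0.85 × 48 × 515) = 28.08 mm.
M_n = T(d − a/2) = 590 kN × (495 − 14.04) mm = 283.77 kN·m.

M_n ≈ 284 kN·m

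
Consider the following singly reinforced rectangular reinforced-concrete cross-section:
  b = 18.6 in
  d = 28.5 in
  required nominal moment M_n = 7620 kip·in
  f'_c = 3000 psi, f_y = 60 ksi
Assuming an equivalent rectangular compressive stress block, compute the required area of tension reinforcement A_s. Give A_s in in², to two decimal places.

A_s ≈ 5.01 in²

From M_n = 0.85 f'_c a b (d − a/2):
a = d − √(d² − 2M_n/(0.85 f'_c b)) = 28.5 − √(28.5² − 2 × 7620/(0.85 × 3 × 18.6)) = 6.343 in.
A_s = 0.85 f'_c a b / f_y = 0.85 × 3 × 6.343 × 18.6 / 60 = 5.014 in².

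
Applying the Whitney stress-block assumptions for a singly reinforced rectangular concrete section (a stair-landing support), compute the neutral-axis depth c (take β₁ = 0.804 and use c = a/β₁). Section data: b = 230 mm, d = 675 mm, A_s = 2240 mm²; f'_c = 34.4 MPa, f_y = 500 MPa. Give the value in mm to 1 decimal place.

c ≈ 207.1 mm

T = A_s f_y = 2240 × 500 = 1120000 N = 1120 kN.
Setting C = 0.85 f'_c a b equal to T: a = 1120000/(0.85 × 34.4 × 230) = 166.538 mm.
With β₁ = 0.804, c = a/β₁ = 166.538/0.804 = 207.1 mm.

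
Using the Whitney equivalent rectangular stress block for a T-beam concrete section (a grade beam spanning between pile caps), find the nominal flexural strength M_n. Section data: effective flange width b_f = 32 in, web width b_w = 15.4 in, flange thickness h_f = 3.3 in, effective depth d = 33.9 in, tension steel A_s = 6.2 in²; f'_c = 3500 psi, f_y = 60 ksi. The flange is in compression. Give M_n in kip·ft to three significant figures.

M_n ≈ 989 kip·ft

Tension: T = A_s f_y = 6.2 × 60 = 372 kips.
Try a within the flange: a = T/(0.85 f'_c b_f) = 372/(0.85 × 3.5 × 32) = 3.908 in.
a = 3.908 > h_f = 3.3 in: the block extends into the web. Split into flange-overhang and web parts.
C_f = 0.85 f'_c (b_f − b_w) h_f = 0.85 × 3.5 × (32 − 15.4) × 3.3 = 163.0 kips.
Remaining web compression depth: a_w = (T − C_f)/(0.85 f'_c b_w) = (372 − 163.0)/(0.85 × 3.5 × 15.4) = 4.562 in.
M_n = C_f(d − h_f/2) + (T − C_f)(d − a_w/2) = 163.0 × (33.9 − 1.65) + 209 × (33.9 − 2.281) = 5256.8 + 6608.4 = 11865.2 kip·in.
M_n = 11865.2/12 = 988.77 kip·ft.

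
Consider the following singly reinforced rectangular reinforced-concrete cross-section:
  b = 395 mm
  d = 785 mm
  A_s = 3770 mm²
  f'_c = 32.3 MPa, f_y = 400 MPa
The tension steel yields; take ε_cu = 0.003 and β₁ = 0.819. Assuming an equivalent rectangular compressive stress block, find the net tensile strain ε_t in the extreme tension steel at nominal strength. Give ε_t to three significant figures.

ε_t ≈ 0.0109

a = A_s f_y/(0.85 f'_c b) = 139.05 mm.
β₁ = 0.819, so c = a/β₁ = 139.05/0.819 = 169.78 mm.
From the linear strain diagram with ε_cu = 0.003: ε_t = 0.003 (d − c)/c = 0.003 × (785 − 169.78)/169.78 = 0.0109.
Since ε_t ≥ 0.005, the section is tension-controlled.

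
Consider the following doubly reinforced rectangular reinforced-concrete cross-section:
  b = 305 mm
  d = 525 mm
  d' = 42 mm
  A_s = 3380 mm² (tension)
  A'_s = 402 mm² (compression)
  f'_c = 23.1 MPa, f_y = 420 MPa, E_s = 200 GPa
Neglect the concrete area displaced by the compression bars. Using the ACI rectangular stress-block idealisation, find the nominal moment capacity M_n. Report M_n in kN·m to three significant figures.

Assume both tension and compression steel yield.
Net tension couple steel: A_s − A'_s = 2978 mm².
a = (A_s − A'_s) f_y / (0.85 f'_c b) = 1250760/(0.85 × 23.1 × 305) = 208.85 mm.
c = a/β₁ = 208.85/0.85 = 245.71 mm; ε'_s = 0.003(c − d')/c = 0.0025 ≥ f_y/E_s = 0.0021, so compression steel does yield.
M_n = (A_s − A'_s) f_y (d − a/2) + A'_s f_y (d − d') = [1250760 × (525 − 104.425) + 168840 × (525 − 42)] × 10⁻⁶ = 526.04 + 81.55 = 607.59 kN·m.

M_n ≈ 608 kN·m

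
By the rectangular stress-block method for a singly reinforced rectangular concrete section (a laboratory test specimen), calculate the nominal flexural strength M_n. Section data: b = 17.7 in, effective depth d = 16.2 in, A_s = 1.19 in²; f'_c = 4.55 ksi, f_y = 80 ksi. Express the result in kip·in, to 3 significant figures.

T = A_s f_y = 1.19 × 80 = 95.2 kips.
a = T/(0.85 f'_c b) = 95.2/(0.85 × 4.55 × 17.7) = 1.391 in.
M_n = T(d − a/2) = 95.2 × (16.2 − 0.6955) = 1476.0 kip·in.

M_n ≈ 1480 kip·in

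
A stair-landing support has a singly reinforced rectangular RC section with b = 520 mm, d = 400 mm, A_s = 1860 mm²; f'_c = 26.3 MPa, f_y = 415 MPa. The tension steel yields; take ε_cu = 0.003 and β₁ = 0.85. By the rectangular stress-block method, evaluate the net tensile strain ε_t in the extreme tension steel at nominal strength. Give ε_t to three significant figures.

a = A_s f_y/(0.85 f'_c b) = 66.40 mm.
β₁ = 0.85, so c = a/β₁ = 66.40/0.85 = 78.12 mm.
From the linear strain diagram with ε_cu = 0.003: ε_t = 0.003 (d − c)/c = 0.003 × (400 − 78.12)/78.12 = 0.0124.
Since ε_t ≥ 0.005, the section is tension-controlled.

ε_t ≈ 0.0124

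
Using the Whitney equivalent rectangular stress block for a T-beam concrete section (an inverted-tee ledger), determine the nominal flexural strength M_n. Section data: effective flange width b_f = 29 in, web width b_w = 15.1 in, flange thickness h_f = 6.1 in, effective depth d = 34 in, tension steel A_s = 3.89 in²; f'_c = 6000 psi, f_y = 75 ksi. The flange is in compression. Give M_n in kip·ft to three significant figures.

Tension: T = A_s f_y = 3.89 × 75 = 291.75 kips.
Try a within the flange: a = T/(0.85 f'_c b_f) = 291.75/(0.85 × 6 × 29) = 1.973 in.
Since a = 1.973 ≤ h_f = 6.1 in, the stress block lies entirely in the flange; analyse as a rectangular beam of width b_f.
M_n = T(d − a/2) = 291.75 × (34 − 0.9865) = 9631.7 kip·in.
M_n = 9631.7/12 = 802.64 kip·ft.

M_n ≈ 803 kip·ft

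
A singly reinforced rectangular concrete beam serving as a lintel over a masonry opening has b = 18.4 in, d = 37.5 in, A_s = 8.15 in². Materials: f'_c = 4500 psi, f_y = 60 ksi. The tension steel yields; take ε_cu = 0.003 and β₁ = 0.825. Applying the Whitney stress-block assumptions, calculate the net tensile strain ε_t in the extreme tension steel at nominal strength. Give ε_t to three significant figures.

a = A_s f_y/(0.85 f'_c b) = 6.948 in.
β₁ = 0.825, so c = a/β₁ = 6.948/0.825 = 8.422 in.
From the linear strain diagram with ε_cu = 0.003: ε_t = 0.003 (d − c)/c = 0.003 × (37.5 − 8.422)/8.422 = 0.0104.
Since ε_t ≥ 0.005, the section is tension-controlled.

ε_t ≈ 0.0104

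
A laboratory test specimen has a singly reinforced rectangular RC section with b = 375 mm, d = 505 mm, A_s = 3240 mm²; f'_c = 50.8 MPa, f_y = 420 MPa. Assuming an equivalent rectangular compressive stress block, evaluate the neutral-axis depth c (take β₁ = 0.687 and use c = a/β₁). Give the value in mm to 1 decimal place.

T = A_s f_y = 3240 × 420 = 1360800 N = 1360.8 kN.
Setting C = 0.85 f'_c a b equal to T: a = 1360800/(0.85 × 50.8 × 375) = 84.039 mm.
With β₁ = 0.687, c = a/β₁ = 84.039/0.687 = 122.3 mm.

c ≈ 122.3 mm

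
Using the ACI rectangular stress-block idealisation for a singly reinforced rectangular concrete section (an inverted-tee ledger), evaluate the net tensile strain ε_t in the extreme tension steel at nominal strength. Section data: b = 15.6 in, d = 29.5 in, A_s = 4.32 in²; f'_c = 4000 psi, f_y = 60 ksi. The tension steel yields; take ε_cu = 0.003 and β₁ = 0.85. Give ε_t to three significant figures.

ε_t ≈ 0.0124

a = A_s f_y/(0.85 f'_c b) = 4.887 in.
β₁ = 0.85, so c = a/β₁ = 4.887/0.85 = 5.749 in.
From the linear strain diagram with ε_cu = 0.003: ε_t = 0.003 (d − c)/c = 0.003 × (29.5 − 5.749)/5.749 = 0.0124.
Since ε_t ≥ 0.005, the section is tension-controlled.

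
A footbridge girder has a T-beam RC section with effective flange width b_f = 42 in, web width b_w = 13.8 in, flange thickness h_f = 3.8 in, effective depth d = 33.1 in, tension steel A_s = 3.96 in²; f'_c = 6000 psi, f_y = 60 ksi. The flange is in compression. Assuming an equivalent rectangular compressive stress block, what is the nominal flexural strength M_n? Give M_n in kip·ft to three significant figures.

Tension: T = A_s f_y = 3.96 × 60 = 237.6 kips.
Try a within the flange: a = T/(0.85 f'_c b_f) = 237.6/(0.85 × 6 × 42) = 1.109 in.
Since a = 1.109 ≤ h_f = 3.8 in, the stress block lies entirely in the flange; analyse as a rectangular beam of width b_f.
M_n = T(d − a/2) = 237.6 × (33.1 − 0.5545) = 7732.8 kip·in.
M_n = 7732.8/12 = 644.40 kip·ft.

M_n ≈ 644 kip·ft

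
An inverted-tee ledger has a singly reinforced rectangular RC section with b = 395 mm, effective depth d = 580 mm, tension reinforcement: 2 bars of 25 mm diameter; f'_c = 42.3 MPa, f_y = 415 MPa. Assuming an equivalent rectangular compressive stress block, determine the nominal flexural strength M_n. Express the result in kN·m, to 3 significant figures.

M_n ≈ 231 kN·m

A_s = 2 × 491 = 982 mm².
T = A_s f_y = 982 × 415 = 407530 N = 407.53 kN.
From C = T: a = T/(0.85 f'_c b) = 407530/(0.85 × 42.3 × 395) = 28.69 mm.
M_n = T(d − a/2) = 407.53 kN × (580 − 14.345) mm = 230.52 kN·m.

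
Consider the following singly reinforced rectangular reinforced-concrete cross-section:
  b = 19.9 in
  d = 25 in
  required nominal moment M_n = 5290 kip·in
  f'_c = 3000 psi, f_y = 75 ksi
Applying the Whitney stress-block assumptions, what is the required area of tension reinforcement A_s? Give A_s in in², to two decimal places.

From M_n = 0.85 f'_c a b (d − a/2):
a = d − √(d² − 2M_n/(0.85 f'_c b)) = 25 − √(25² − 2 × 5290/(0.85 × 3 × 19.9)) = 4.592 in.
A_s = 0.85 f'_c a b / f_y = 0.85 × 3 × 4.592 × 19.9 / 75 = 3.107 in².

A_s ≈ 3.11 in²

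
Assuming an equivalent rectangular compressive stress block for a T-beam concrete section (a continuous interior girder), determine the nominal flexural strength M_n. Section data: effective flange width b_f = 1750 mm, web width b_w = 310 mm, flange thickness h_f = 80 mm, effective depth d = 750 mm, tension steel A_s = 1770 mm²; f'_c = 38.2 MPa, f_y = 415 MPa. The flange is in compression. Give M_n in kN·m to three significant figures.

M_n ≈ 546 kN·m

Tension: T = A_s f_y = 1770 × 415 = 734550 N.
Try a within the flange: a = T/(0.85 f'_c b_f) = 734550/(0.85 × 38.2 × 1750) = 12.93 mm.
Since a = 12.93 ≤ h_f = 80 mm, the stress block lies entirely in the flange; analyse as a rectangular beam of width b_f.
M_n = T(d − a/2) = 734550 × (750 − 6.465) = 546.16 × 10⁶ N·mm.
M_n = 546.16 kN·m.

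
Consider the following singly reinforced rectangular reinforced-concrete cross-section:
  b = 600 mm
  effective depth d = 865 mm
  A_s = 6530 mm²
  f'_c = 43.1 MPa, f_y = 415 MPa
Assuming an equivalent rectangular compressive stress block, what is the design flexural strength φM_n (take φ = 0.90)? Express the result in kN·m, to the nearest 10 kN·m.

φM_n ≈ 1960 kN·m

T = A_s f_y = 6530 × 415 = 2709950 N = 2709.95 kN.
From C = T: a = T/(0.85 f'_c b) = 2709950/(0.85 × 43.1 × 600) = 123.29 mm.
M_n = T(d − a/2) = 2709.95 kN × (865 − 61.645) mm = 2177.05 kN·m.
φM_n = 0.90 × 2177.05 = 1959.35 kN·m.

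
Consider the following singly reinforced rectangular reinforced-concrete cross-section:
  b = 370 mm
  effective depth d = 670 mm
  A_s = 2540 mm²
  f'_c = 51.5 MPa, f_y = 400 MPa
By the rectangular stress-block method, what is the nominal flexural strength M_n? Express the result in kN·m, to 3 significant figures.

T = A_s f_y = 2540 × 400 = 1016000 N = 1016 kN.
From C = T: a = T/(0.85 f'_c b) = 1016000/(0.85 × 51.5 × 370) = 62.73 mm.
M_n = T(d − a/2) = 1016 kN × (670 − 31.365) mm = 648.85 kN·m.

M_n ≈ 649 kN·m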